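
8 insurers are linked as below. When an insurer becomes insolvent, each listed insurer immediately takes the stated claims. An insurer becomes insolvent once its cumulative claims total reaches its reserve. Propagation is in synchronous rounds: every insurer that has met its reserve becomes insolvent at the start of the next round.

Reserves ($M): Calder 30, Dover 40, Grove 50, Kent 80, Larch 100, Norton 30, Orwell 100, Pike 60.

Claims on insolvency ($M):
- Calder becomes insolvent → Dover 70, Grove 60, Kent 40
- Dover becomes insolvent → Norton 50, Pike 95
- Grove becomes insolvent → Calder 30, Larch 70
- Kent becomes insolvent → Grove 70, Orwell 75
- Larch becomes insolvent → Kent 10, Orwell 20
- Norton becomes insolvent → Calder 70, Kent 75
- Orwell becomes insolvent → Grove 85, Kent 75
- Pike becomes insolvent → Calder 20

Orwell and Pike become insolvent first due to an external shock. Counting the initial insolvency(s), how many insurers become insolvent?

Round 1 — Orwell, Pike become insolvent (initial).
  Calder: +20 → 20 < 30
  Grove: +85 → 85 ≥ 50
  Kent: +75 → 75 < 80
Round 2 — Grove becomes insolvent.
  Calder: +30 → 50 ≥ 30
  Larch: +70 → 70 < 100
Round 3 — Calder becomes insolvent.
  Dover: +70 → 70 ≥ 40
  Kent: +40 → 115 ≥ 80
Round 4 — Dover, Kent become insolvent.
  Norton: +50 → 50 ≥ 30
Round 5 — Norton becomes insolvent.
No further insolvencies.

7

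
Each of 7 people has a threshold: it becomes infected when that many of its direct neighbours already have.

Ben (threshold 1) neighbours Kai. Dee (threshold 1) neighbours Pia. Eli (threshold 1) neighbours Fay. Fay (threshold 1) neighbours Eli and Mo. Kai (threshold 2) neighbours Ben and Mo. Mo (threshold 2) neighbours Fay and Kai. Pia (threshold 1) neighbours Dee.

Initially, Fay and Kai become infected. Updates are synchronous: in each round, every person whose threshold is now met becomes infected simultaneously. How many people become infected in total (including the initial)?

Round 1 — Fay, Kai become infected (initial).
Round 2 — checking thresholds:
  Ben: 1 of 1 neighbours ≥ 1, becomes infected.
  Eli: 1 of 1 neighbours ≥ 1, becomes infected.
  Mo: 2 of 2 neighbours ≥ 2, becomes infected.
Round 3 — no new infections; cascade stops.

5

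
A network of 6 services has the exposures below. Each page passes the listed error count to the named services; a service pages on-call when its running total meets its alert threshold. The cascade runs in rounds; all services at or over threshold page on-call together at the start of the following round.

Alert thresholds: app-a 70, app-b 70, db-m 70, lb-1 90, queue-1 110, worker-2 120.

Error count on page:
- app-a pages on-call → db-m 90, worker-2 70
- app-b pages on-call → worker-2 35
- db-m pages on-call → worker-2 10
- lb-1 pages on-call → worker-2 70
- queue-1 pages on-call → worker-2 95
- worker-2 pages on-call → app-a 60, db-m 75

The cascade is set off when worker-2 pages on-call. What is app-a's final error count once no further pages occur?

60

Round 1 — worker-2 pages on-call (initial).
  app-a: +60 → 60 < 70
  db-m: +75 → 75 ≥ 70
Round 2 — db-m pages on-call.
No further pages.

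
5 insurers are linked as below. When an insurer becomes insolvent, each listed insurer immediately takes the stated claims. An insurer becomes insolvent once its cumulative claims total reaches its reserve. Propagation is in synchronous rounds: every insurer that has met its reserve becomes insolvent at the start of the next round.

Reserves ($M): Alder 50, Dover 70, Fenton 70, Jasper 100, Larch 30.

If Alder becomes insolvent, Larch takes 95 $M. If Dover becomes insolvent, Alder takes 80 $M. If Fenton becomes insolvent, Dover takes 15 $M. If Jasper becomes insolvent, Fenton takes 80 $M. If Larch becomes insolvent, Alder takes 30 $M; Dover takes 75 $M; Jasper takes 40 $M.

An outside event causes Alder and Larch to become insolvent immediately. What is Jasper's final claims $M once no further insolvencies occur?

Round 1 — Alder, Larch become insolvent (initial).
  Dover: +75 → 75 ≥ 70
  Jasper: +40 → 40 < 100
Round 2 — Dover becomes insolvent.
No further insolvencies.

40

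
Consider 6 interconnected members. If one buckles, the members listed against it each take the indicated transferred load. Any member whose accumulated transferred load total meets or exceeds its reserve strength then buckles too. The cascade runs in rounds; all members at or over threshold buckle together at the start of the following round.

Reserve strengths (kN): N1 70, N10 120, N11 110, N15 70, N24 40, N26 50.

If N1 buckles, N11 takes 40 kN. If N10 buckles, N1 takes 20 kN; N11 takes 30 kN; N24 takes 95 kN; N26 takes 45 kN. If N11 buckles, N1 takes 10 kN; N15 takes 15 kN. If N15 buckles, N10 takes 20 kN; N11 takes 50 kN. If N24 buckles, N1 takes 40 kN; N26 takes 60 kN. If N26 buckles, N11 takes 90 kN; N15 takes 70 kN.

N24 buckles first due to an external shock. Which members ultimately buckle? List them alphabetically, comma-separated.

Round 1 — N24 buckles (initial).
  N1: +40 → 40 < 70
  N26: +60 → 60 ≥ 50
Round 2 — N26 buckles.
  N11: +90 → 90 < 110
  N15: +70 → 70 ≥ 70
Round 3 — N15 buckles.
  N10: +20 → 20 < 120
  N11: +50 → 140 ≥ 110
Round 4 — N11 buckles.
  N1: +10 → 50 < 70
No further bucklings.

N11, N15, N24, N26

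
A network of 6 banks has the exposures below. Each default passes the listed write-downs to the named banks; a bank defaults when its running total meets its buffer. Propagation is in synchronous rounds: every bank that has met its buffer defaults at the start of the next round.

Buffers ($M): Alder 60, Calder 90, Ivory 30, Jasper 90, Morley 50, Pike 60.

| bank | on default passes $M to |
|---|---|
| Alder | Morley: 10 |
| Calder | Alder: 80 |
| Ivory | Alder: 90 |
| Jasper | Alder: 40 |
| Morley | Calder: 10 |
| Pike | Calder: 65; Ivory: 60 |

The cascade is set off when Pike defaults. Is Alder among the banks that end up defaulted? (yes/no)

yes

Round 1 — Pike defaults (initial).
  Calder: +65 → 65 < 90
  Ivory: +60 → 60 ≥ 30
Round 2 — Ivory defaults.
  Alder: +90 → 90 ≥ 60
Round 3 — Alder defaults.
  Morley: +10 → 10 < 50
No further defaults.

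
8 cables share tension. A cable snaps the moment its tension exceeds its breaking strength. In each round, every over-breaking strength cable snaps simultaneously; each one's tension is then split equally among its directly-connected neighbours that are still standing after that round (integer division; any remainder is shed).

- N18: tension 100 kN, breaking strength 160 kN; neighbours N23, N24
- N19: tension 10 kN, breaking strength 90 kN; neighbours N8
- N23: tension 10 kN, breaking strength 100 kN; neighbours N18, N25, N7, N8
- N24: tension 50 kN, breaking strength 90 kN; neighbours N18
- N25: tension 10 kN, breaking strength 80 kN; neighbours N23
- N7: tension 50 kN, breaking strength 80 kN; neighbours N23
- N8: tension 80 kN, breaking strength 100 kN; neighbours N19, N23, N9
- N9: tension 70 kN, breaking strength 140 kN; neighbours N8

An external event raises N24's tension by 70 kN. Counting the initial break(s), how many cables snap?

7

Round 1 — N24 at 120 > 90. N24 snaps.
  N24 sheds 120 kN to N18: 120 each.
    N18: 100+120 = 220 > 160
Round 2 — N18 snaps.
  N18 sheds 220 kN to N23: 220 each.
    N23: 10+220 = 230 > 100
Round 3 — N23 snaps.
  N23 sheds 230 kN to N25, N7, N8: 76 each (2 lost).
    N25: 10+76 = 86 > 80
    N7: 50+76 = 126 > 80
    N8: 80+76 = 156 > 100
Round 4 — N25, N7, N8 snap.
  N25 sheds 86 kN: no online neighbours, lost.
  N7 sheds 126 kN: no online neighbours, lost.
  N8 sheds 156 kN to N19, N9: 78 each.
    N19: 10+78 = 88 ≤ 90
    N9: 70+78 = 148 > 140
Round 5 — N9 snaps.
  N9 sheds 148 kN: no online neighbours, lost.
No further breaks.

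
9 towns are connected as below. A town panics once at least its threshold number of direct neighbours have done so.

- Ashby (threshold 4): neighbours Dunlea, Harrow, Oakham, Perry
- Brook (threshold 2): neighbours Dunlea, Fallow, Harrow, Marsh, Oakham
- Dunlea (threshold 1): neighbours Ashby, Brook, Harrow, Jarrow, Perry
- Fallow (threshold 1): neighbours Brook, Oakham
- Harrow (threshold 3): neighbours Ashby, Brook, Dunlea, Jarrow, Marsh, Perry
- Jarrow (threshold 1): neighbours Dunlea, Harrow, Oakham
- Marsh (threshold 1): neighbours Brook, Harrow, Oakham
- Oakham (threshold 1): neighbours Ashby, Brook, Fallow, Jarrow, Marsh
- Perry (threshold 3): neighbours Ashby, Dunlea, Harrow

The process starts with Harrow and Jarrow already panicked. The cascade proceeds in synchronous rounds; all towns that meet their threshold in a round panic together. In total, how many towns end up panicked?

Round 1 — Harrow, Jarrow panic (initial).
Round 2 — checking thresholds:
  Ashby: 1 of 4 neighbours < 4, below threshold.
  Brook: 1 of 5 neighbours < 2, below threshold.
  Dunlea: 2 of 5 neighbours ≥ 1, panics.
  Marsh: 1 of 3 neighbours ≥ 1, panics.
  Oakham: 1 of 5 neighbours ≥ 1, panics.
  Perry: 1 of 3 neighbours < 3, below threshold.
Round 3 — checking thresholds:
  Ashby: 3 of 4 neighbours < 4, below threshold.
  Brook: 4 of 5 neighbours ≥ 2, panics.
  Fallow: 1 of 2 neighbours ≥ 1, panics.
  Perry: 2 of 3 neighbours < 3, below threshold.
Round 4 — no new panics; cascade stops.

7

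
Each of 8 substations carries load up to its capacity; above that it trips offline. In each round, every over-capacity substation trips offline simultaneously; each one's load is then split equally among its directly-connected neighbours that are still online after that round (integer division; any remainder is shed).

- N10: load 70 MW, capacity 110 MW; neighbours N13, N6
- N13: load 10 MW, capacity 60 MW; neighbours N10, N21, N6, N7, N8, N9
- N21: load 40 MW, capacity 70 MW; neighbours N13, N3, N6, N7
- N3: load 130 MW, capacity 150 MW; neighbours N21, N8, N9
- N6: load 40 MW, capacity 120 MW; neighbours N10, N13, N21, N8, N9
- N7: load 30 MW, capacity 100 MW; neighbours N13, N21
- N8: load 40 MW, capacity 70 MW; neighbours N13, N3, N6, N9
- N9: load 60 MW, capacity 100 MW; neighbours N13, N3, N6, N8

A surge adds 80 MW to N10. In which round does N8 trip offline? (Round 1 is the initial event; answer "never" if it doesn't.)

Round 1 — N10 at 150 > 110. N10 trips offline.
  N10 sheds 150 MW to N13, N6: 75 each.
    N13: 10+75 = 85 > 60
    N6: 40+75 = 115 ≤ 120
Round 2 — N13 trips offline.
  N13 sheds 85 MW to N21, N6, N7, N8, N9: 17 each.
    N21: 40+17 = 57 ≤ 70
    N6: 115+17 = 132 > 120
    N7: 30+17 = 47 ≤ 100
    N8: 40+17 = 57 ≤ 70
    N9: 60+17 = 77 ≤ 100
Round 3 — N6 trips offline.
  N6 sheds 132 MW to N21, N8, N9: 44 each.
    N21: 57+44 = 101 > 70
    N8: 57+44 = 101 > 70
    N9: 77+44 = 121 > 100
Round 4 — N21, N8, N9 trip offline.
  N21 sheds 101 MW to N3, N7: 50 each (1 lost).
    N3: 130+50 = 180 > 150
    N7: 47+50 = 97 ≤ 100
  N8 sheds 101 MW to N3: 101 each.
    N3: 180+101 = 281 > 150
  N9 sheds 121 MW to N3: 121 each.
    N3: 281+121 = 402 > 150
Round 5 — N3 trips offline.
  N3 sheds 402 MW: no online neighbours, lost.
No further trips.

4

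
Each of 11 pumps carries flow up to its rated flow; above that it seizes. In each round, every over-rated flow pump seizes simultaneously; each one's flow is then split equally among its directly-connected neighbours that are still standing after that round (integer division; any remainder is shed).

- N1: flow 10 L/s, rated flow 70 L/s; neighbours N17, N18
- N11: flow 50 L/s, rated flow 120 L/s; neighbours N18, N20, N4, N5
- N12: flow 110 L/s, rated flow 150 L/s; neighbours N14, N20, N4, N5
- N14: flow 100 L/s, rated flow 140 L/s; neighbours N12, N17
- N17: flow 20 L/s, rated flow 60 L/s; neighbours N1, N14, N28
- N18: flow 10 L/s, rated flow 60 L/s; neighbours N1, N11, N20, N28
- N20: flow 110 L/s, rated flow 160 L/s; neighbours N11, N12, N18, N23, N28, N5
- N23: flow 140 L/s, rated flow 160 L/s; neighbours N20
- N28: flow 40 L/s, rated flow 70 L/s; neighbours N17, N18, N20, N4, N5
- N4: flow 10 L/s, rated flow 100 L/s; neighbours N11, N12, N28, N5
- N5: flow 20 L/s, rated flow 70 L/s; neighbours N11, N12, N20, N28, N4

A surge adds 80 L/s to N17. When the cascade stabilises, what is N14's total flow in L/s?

Round 1 — N17 at 100 > 60. N17 seizes.
  N17 sheds 100 L/s to N1, N14, N28: 33 each (1 lost).
    N1: 10+33 = 43 ≤ 70
    N14: 100+33 = 133 ≤ 140
    N28: 40+33 = 73 > 70
Round 2 — N28 seizes.
  N28 sheds 73 L/s to N18, N20, N4, N5: 18 each (1 lost).
    N18: 10+18 = 28 ≤ 60
    N20: 110+18 = 128 ≤ 160
    N4: 10+18 = 28 ≤ 100
    N5: 20+18 = 38 ≤ 70
No further seizures.

133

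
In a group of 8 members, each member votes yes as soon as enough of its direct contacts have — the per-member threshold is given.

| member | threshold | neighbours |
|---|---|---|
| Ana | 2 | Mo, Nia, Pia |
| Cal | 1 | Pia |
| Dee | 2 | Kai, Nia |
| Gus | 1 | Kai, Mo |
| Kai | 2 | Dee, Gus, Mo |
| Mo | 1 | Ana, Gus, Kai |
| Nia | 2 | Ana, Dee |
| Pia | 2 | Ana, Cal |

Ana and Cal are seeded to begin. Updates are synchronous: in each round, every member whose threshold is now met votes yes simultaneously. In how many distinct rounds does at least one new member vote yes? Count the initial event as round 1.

Round 1 — Ana, Cal vote yes (initial).
Round 2 — checking thresholds:
  Mo: 1 of 3 neighbours ≥ 1, votes yes.
  Nia: 1 of 2 neighbours < 2, below threshold.
  Pia: 2 of 2 neighbours ≥ 2, votes yes.
Round 3 — checking thresholds:
  Gus: 1 of 2 neighbours ≥ 1, votes yes.
  Kai: 1 of 3 neighbours < 2, below threshold.
  Nia: 1 of 2 neighbours < 2, below threshold.
Round 4 — checking thresholds:
  Kai: 2 of 3 neighbours ≥ 2, votes yes.
  Nia: 1 of 2 neighbours < 2, below threshold.
Round 5 — no new yes votes; cascade stops.

4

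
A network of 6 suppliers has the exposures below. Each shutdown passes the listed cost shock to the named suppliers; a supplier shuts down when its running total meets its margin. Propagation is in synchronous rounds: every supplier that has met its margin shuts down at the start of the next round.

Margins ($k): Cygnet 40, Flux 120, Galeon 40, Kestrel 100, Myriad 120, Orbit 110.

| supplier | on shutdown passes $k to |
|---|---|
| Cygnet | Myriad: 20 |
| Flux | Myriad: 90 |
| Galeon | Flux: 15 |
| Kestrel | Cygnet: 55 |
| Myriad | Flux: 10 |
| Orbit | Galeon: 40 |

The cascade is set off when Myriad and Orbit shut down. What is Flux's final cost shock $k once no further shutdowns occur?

Round 1 — Myriad, Orbit shut down (initial).
  Flux: +10 → 10 < 120
  Galeon: +40 → 40 ≥ 40
Round 2 — Galeon shuts down.
  Flux: +15 → 25 < 120
No further shutdowns.

25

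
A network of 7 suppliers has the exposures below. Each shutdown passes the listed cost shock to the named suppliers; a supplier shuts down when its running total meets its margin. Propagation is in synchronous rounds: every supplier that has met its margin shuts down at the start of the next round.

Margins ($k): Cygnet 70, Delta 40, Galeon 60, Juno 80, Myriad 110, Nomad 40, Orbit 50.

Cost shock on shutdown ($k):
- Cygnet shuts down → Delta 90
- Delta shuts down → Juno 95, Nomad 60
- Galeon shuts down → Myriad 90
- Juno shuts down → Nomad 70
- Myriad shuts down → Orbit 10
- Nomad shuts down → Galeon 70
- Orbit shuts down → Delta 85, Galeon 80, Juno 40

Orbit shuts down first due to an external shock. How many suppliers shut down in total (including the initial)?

5

Round 1 — Orbit shuts down (initial).
  Delta: +85 → 85 ≥ 40
  Galeon: +80 → 80 ≥ 60
  Juno: +40 → 40 < 80
Round 2 — Delta, Galeon shut down.
  Juno: +95 → 135 ≥ 80
  Myriad: +90 → 90 < 110
  Nomad: +60 → 60 ≥ 40
Round 3 — Juno, Nomad shut down.
No further shutdowns.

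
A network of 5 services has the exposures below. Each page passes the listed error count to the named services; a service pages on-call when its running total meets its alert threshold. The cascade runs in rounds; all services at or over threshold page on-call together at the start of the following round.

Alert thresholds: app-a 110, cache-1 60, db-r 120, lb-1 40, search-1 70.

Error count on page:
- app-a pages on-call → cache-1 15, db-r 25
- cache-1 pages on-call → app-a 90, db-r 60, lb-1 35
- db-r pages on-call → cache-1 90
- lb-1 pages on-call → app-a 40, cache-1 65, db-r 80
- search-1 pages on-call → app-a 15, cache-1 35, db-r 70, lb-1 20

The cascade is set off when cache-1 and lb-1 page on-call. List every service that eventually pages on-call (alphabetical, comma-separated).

app-a, cache-1, db-r, lb-1

Round 1 — cache-1, lb-1 page on-call (initial).
  app-a: +90+40 → 130 ≥ 110
  db-r: +60+80 → 140 ≥ 120
Round 2 — app-a, db-r page on-call.
No further pages.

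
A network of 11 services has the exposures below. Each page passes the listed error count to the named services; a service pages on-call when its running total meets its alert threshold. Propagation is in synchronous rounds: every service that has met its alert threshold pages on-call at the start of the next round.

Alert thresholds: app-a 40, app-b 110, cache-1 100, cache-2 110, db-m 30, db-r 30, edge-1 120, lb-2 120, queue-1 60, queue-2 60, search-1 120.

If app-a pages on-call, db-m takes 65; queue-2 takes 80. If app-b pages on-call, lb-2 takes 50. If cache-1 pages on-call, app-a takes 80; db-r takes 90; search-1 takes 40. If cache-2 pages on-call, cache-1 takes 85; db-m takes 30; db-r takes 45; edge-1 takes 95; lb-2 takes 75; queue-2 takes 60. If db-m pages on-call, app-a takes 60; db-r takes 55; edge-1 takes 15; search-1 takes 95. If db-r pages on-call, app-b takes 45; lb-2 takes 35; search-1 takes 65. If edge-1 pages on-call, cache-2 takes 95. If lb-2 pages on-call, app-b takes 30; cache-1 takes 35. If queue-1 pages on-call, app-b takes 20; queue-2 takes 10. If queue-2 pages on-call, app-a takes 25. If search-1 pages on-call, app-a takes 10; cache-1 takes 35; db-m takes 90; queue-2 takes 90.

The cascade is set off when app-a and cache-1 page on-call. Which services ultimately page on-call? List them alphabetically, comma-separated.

app-a, cache-1, db-m, db-r, queue-2, search-1

Round 1 — app-a, cache-1 page on-call (initial).
  db-m: +65 → 65 ≥ 30
  db-r: +90 → 90 ≥ 30
  queue-2: +80 → 80 ≥ 60
  search-1: +40 → 40 < 120
Round 2 — db-m, db-r, queue-2 page on-call.
  app-b: +45 → 45 < 110
  edge-1: +15 → 15 < 120
  lb-2: +35 → 35 < 120
  search-1: +95+65 → 200 ≥ 120
Round 3 — search-1 pages on-call.
No further pages.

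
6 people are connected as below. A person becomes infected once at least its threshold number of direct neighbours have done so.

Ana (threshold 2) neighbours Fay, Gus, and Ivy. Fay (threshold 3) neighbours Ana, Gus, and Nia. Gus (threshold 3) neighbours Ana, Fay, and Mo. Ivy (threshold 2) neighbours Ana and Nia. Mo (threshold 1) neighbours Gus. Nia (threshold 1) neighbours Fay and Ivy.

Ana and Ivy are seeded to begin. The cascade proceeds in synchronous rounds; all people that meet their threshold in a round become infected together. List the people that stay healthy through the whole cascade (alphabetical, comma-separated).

Round 1 — Ana, Ivy become infected (initial).
Round 2 — checking thresholds:
  Fay: 1 of 3 neighbours < 3, holds.
  Gus: 1 of 3 neighbours < 3, holds.
  Nia: 1 of 2 neighbours ≥ 1, becomes infected.
Round 3 — no new infections; cascade stops.

Fay, Gus, Mo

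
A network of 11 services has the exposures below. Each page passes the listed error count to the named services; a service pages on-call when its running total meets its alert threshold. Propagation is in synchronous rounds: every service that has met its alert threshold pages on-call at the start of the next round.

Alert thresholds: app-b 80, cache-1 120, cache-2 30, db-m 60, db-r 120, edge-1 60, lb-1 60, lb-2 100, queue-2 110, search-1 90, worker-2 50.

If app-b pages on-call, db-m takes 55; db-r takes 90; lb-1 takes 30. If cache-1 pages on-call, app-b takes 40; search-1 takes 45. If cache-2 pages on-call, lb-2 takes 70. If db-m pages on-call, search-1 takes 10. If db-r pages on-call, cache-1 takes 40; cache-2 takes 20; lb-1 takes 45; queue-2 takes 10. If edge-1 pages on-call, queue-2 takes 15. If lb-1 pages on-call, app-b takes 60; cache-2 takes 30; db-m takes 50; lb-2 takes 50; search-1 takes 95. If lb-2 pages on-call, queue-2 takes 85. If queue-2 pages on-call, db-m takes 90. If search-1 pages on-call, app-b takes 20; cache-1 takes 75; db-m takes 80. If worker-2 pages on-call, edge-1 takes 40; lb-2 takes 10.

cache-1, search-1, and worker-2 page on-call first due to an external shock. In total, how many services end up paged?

4

Round 1 — cache-1, search-1, worker-2 page on-call (initial).
  app-b: +40+20 → 60 < 80
  db-m: +80 → 80 ≥ 60
  edge-1: +40 → 40 < 60
  lb-2: +10 → 10 < 100
Round 2 — db-m pages on-call.
No further pages.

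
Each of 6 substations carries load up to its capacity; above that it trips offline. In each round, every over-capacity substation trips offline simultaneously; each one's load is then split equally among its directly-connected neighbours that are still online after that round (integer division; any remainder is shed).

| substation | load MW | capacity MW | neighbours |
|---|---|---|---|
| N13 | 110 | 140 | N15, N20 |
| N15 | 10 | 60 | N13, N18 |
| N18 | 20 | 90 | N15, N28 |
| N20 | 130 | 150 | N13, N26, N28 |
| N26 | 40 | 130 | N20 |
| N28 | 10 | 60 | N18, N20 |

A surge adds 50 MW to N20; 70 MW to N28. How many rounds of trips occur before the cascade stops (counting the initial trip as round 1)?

3

Round 1 — N20 at 180 > 150; N28 at 80 > 60. N20, N28 trip offline.
  N20 sheds 180 MW to N13, N26: 90 each.
    N13: 110+90 = 200 > 140
    N26: 40+90 = 130 ≤ 130
  N28 sheds 80 MW to N18: 80 each.
    N18: 20+80 = 100 > 90
Round 2 — N13, N18 trip offline.
  N13 sheds 200 MW to N15: 200 each.
    N15: 10+200 = 210 > 60
  N18 sheds 100 MW to N15: 100 each.
    N15: 210+100 = 310 > 60
Round 3 — N15 trips offline.
  N15 sheds 310 MW: no online neighbours, lost.
No further trips.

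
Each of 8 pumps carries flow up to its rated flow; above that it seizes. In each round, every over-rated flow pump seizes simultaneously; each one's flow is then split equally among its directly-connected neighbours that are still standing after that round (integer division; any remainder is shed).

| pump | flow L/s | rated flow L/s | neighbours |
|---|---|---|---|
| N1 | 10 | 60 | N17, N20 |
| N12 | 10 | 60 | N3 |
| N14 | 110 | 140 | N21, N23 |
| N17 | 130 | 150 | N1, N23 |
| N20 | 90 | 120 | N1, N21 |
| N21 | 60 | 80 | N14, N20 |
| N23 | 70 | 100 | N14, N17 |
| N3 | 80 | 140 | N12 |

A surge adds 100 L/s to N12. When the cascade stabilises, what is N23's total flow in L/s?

Round 1 — N12 at 110 > 60. N12 seizes.
  N12 sheds 110 L/s to N3: 110 each.
    N3: 80+110 = 190 > 140
Round 2 — N3 seizes.
  N3 sheds 190 L/s: no online neighbours, lost.
No further seizures.

70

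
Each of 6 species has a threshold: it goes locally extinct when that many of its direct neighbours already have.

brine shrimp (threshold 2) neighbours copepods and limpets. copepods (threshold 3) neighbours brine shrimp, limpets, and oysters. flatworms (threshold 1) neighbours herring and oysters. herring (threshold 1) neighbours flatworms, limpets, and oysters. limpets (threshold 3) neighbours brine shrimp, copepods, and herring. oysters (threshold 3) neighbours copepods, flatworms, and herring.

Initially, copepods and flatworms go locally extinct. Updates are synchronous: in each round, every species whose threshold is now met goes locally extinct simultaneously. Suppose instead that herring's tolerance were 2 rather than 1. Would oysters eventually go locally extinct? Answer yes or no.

With herring's tolerance at 2:
Round 1 — copepods, flatworms go locally extinct (initial).
Round 2 — no new extinctions; cascade stops.

no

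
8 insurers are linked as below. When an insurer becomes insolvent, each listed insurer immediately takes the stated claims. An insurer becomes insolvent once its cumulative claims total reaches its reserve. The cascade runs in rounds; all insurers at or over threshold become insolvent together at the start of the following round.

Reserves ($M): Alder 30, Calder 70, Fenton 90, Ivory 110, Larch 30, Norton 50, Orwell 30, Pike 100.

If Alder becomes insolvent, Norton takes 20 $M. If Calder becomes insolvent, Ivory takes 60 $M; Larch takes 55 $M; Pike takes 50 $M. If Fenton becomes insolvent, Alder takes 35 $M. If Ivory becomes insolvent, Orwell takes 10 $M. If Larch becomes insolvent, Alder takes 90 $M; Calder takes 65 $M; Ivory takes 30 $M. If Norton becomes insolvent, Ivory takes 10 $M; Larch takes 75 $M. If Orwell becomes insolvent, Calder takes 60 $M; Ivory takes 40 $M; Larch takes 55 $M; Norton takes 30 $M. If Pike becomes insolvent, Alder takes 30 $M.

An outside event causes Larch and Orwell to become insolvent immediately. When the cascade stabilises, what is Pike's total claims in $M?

50

Round 1 — Larch, Orwell become insolvent (initial).
  Alder: +90 → 90 ≥ 30
  Calder: +65+60 → 125 ≥ 70
  Ivory: +30+40 → 70 < 110
  Norton: +30 → 30 < 50
Round 2 — Alder, Calder become insolvent.
  Ivory: +60 → 130 ≥ 110
  Norton: +20 → 50 ≥ 50
  Pike: +50 → 50 < 100
Round 3 — Ivory, Norton become insolvent.
No further insolvencies.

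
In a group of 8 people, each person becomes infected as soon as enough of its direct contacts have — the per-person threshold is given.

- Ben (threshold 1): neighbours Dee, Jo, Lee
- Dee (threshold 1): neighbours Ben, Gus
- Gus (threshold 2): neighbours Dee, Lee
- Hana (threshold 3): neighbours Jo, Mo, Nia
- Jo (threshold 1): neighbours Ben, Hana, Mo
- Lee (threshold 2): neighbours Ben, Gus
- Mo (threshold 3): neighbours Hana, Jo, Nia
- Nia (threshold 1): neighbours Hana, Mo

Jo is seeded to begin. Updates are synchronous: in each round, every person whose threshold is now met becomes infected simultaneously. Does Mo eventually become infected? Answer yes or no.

no

Round 1 — Jo becomes infected (initial).
Round 2 — checking thresholds:
  Ben: 1 of 3 neighbours ≥ 1, becomes infected.
  Hana: 1 of 3 neighbours < 3, not yet.
  Mo: 1 of 3 neighbours < 3, not yet.
Round 3 — checking thresholds:
  Dee: 1 of 2 neighbours ≥ 1, becomes infected.
  Hana: 1 of 3 neighbours < 3, not yet.
  Lee: 1 of 2 neighbours < 2, not yet.
  Mo: 1 of 3 neighbours < 3, not yet.
Round 4 — no new infections; cascade stops.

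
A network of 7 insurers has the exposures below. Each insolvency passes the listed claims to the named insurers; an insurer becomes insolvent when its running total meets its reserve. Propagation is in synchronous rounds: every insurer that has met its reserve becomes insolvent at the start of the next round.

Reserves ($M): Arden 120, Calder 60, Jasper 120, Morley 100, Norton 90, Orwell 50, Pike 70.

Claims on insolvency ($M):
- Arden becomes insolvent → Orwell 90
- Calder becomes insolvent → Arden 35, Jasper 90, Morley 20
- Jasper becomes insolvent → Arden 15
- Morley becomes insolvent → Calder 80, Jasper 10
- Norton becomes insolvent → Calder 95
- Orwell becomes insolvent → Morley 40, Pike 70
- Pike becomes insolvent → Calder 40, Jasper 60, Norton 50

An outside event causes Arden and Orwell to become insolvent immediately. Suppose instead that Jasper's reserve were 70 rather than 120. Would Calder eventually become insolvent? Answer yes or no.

With Jasper's reserve at 70:
Round 1 — Arden, Orwell become insolvent (initial).
  Morley: +40 → 40 < 100
  Pike: +70 → 70 ≥ 70
Round 2 — Pike becomes insolvent.
  Calder: +40 → 40 < 60
  Jasper: +60 → 60 < 70
  Norton: +50 → 50 < 90
No further insolvencies.

no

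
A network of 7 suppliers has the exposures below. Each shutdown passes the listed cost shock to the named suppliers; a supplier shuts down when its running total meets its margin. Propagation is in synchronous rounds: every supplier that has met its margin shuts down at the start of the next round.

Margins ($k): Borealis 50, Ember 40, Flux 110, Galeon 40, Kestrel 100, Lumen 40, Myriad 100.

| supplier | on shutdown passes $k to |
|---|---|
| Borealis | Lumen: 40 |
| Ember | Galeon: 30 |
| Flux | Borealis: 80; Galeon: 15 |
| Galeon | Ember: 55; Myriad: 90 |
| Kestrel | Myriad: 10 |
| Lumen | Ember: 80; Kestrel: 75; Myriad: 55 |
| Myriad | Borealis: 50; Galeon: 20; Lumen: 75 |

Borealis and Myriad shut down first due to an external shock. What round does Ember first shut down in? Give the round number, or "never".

Round 1 — Borealis, Myriad shut down (initial).
  Galeon: +20 → 20 < 40
  Lumen: +40+75 → 115 ≥ 40
Round 2 — Lumen shuts down.
  Ember: +80 → 80 ≥ 40
  Kestrel: +75 → 75 < 100
Round 3 — Ember shuts down.
  Galeon: +30 → 50 ≥ 40
Round 4 — Galeon shuts down.
No further shutdowns.

3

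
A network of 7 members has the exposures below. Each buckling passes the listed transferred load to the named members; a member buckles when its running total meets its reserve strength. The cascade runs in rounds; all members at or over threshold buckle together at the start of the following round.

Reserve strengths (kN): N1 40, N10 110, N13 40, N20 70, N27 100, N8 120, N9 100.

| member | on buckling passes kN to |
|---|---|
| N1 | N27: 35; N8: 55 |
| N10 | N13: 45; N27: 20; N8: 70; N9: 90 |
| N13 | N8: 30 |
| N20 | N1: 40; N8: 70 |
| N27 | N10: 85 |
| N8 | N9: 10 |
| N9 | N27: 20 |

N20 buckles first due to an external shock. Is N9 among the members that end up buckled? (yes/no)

no

Round 1 — N20 buckles (initial).
  N1: +40 → 40 ≥ 40
  N8: +70 → 70 < 120
Round 2 — N1 buckles.
  N27: +35 → 35 < 100
  N8: +55 → 125 ≥ 120
Round 3 — N8 buckles.
  N9: +10 → 10 < 100
No further bucklings.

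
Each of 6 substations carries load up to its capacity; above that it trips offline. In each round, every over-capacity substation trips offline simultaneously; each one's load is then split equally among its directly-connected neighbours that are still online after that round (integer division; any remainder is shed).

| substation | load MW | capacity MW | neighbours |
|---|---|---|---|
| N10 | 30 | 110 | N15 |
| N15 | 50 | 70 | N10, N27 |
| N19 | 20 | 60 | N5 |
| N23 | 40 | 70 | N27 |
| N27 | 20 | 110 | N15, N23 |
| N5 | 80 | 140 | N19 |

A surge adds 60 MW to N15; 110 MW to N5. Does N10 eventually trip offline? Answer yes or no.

no

Round 1 — N15 at 110 > 70; N5 at 190 > 140. N15, N5 trip offline.
  N15 sheds 110 MW to N10, N27: 55 each.
    N10: 30+55 = 85 ≤ 110
    N27: 20+55 = 75 ≤ 110
  N5 sheds 190 MW to N19: 190 each.
    N19: 20+190 = 210 > 60
Round 2 — N19 trips offline.
  N19 sheds 210 MW: no online neighbours, lost.
No further trips.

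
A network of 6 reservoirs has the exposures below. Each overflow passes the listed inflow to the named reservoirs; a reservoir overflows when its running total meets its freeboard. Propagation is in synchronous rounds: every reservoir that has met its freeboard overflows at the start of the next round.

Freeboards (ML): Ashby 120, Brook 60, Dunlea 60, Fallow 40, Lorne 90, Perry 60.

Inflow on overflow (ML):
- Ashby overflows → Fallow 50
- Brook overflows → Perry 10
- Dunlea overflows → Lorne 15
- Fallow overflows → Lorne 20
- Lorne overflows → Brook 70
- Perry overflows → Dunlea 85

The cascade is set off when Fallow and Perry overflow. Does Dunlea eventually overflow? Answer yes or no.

yes

Round 1 — Fallow, Perry overflow (initial).
  Dunlea: +85 → 85 ≥ 60
  Lorne: +20 → 20 < 90
Round 2 — Dunlea overflows.
  Lorne: +15 → 35 < 90
No further overflows.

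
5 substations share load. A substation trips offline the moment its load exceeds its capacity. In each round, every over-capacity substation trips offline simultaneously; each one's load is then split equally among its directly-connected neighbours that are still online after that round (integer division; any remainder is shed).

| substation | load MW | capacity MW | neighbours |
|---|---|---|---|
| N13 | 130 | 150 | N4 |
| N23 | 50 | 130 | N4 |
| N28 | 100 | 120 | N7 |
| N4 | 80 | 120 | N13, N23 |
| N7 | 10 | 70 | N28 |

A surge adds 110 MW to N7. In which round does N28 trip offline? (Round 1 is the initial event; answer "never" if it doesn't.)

Round 1 — N7 at 120 > 70. N7 trips offline.
  N7 sheds 120 MW to N28: 120 each.
    N28: 100+120 = 220 > 120
Round 2 — N28 trips offline.
  N28 sheds 220 MW: no online neighbours, lost.
No further trips.

2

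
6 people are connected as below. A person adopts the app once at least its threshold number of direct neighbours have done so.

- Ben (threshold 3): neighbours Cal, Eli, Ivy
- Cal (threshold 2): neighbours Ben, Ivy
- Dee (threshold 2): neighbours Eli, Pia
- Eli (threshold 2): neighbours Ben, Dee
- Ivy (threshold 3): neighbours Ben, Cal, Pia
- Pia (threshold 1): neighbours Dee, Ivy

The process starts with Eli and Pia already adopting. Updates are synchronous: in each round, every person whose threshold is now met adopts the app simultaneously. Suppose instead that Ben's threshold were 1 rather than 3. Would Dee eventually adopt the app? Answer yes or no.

yes

With Ben's threshold at 1:
Round 1 — Eli, Pia adopt the app (initial).
Round 2 — checking thresholds:
  Ben: 1 of 3 neighbours ≥ 1, adopts the app.
  Dee: 2 of 2 neighbours ≥ 2, adopts the app.
  Ivy: 1 of 3 neighbours < 3, below threshold.
Round 3 — no new adoptions; cascade stops.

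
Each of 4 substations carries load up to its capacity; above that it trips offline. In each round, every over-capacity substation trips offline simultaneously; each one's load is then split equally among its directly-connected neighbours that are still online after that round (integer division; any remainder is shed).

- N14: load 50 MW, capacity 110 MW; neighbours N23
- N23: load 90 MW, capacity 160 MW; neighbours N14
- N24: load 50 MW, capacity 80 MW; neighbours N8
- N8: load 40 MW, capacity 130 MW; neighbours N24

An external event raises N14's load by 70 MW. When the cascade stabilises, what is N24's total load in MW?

50

Round 1 — N14 at 120 > 110. N14 trips offline.
  N14 sheds 120 MW to N23: 120 each.
    N23: 90+120 = 210 > 160
Round 2 — N23 trips offline.
  N23 sheds 210 MW: no online neighbours, lost.
No further trips.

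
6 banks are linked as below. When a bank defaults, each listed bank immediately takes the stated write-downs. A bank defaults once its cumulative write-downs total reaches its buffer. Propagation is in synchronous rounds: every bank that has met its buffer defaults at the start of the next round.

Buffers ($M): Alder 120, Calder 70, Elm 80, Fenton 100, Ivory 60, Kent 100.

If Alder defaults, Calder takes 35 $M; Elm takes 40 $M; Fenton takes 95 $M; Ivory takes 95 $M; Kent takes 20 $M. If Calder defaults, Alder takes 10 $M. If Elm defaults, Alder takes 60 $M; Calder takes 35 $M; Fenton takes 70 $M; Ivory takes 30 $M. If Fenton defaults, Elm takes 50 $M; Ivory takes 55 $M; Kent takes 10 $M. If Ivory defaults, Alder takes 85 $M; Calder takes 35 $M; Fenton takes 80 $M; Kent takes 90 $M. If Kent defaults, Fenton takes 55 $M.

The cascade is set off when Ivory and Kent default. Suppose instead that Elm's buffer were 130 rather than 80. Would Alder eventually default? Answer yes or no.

With Elm's buffer at 130:
Round 1 — Ivory, Kent default (initial).
  Alder: +85 → 85 < 120
  Calder: +35 → 35 < 70
  Fenton: +80+55 → 135 ≥ 100
Round 2 — Fenton defaults.
  Elm: +50 → 50 < 130
No further defaults.

no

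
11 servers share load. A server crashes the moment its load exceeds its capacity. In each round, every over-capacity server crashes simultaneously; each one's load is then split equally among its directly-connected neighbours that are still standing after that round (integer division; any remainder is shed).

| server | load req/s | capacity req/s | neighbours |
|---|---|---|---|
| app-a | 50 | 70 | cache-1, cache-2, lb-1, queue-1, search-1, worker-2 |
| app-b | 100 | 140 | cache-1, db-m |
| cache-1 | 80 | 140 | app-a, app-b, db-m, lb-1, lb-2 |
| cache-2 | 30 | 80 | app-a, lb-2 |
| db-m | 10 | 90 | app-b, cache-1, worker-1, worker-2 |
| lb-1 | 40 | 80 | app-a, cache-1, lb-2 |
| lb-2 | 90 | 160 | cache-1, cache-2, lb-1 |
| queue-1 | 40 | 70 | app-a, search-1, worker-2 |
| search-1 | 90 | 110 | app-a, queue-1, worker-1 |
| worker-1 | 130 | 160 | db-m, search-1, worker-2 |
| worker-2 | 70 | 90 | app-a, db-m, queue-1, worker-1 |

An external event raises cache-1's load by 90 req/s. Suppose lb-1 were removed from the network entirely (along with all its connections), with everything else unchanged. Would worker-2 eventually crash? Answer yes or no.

yes

With lb-1 removed:
Round 1 — cache-1 at 170 > 140. cache-1 crashes.
  cache-1 sheds 170 req/s to app-a, app-b, db-m, lb-2: 42 each (2 lost).
    app-a: 50+42 = 92 > 70
    app-b: 100+42 = 142 > 140
    db-m: 10+42 = 52 ≤ 90
    lb-2: 90+42 = 132 ≤ 160
Round 2 — app-a, app-b crash.
  app-a sheds 92 req/s to cache-2, queue-1, search-1, worker-2: 23 each.
    cache-2: 30+23 = 53 ≤ 80
    queue-1: 40+23 = 63 ≤ 70
    search-1: 90+23 = 113 > 110
    worker-2: 70+23 = 93 > 90
  app-b sheds 142 req/s to db-m: 142 each.
    db-m: 52+142 = 194 > 90
Round 3 — db-m, search-1, worker-2 crash.
  db-m sheds 194 req/s to worker-1: 194 each.
    worker-1: 130+194 = 324 > 160
  search-1 sheds 113 req/s to queue-1, worker-1: 56 each (1 lost).
    queue-1: 63+56 = 119 > 70
    worker-1: 324+56 = 380 > 160
  worker-2 sheds 93 req/s to queue-1, worker-1: 46 each (1 lost).
    queue-1: 119+46 = 165 > 70
    worker-1: 380+46 = 426 > 160
Round 4 — queue-1, worker-1 crash.
  queue-1 sheds 165 req/s: no online neighbours, lost.
  worker-1 sheds 426 req/s: no online neighbours, lost.
No further crashes.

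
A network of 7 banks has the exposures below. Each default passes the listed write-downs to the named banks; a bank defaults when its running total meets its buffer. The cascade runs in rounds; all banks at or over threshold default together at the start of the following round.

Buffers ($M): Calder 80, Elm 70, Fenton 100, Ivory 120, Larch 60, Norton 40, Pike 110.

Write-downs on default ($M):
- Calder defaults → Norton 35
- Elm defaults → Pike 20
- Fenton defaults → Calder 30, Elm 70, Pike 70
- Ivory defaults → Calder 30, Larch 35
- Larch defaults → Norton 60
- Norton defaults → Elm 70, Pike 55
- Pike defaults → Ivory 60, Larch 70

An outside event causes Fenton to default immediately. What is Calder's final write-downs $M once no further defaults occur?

Round 1 — Fenton defaults (initial).
  Calder: +30 → 30 < 80
  Elm: +70 → 70 ≥ 70
  Pike: +70 → 70 < 110
Round 2 — Elm defaults.
  Pike: +20 → 90 < 110
No further defaults.

30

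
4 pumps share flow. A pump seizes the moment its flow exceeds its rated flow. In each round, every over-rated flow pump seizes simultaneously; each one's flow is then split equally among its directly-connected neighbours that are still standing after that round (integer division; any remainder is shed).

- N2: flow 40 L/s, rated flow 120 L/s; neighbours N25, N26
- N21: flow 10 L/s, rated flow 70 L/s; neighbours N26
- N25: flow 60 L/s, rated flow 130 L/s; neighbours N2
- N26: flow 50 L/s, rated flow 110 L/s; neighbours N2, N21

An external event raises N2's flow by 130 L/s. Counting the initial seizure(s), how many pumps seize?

4

Round 1 — N2 at 170 > 120. N2 seizes.
  N2 sheds 170 L/s to N25, N26: 85 each.
    N25: 60+85 = 145 > 130
    N26: 50+85 = 135 > 110
Round 2 — N25, N26 seize.
  N25 sheds 145 L/s: no online neighbours, lost.
  N26 sheds 135 L/s to N21: 135 each.
    N21: 10+135 = 145 > 70
Round 3 — N21 seizes.
  N21 sheds 145 L/s: no online neighbours, lost.
No further seizures.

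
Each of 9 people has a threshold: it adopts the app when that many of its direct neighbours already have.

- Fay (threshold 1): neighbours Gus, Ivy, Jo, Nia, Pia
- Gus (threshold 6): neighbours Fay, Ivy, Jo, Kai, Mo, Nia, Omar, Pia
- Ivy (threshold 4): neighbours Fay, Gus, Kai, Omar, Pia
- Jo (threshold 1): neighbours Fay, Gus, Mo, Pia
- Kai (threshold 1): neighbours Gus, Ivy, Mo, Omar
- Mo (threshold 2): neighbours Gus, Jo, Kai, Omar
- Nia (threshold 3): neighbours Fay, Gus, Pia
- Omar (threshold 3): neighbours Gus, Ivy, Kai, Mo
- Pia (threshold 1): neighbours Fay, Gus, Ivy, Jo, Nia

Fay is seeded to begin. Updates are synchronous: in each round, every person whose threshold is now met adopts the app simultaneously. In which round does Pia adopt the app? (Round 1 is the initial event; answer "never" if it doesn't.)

Round 1 — Fay adopts the app (initial).
Round 2 — checking thresholds:
  Gus: 1 of 8 neighbours < 6, not yet.
  Ivy: 1 of 5 neighbours < 4, not yet.
  Jo: 1 of 4 neighbours ≥ 1, adopts the app.
  Nia: 1 of 3 neighbours < 3, not yet.
  Pia: 1 of 5 neighbours ≥ 1, adopts the app.
Round 3 — no new adoptions; cascade stops.

2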